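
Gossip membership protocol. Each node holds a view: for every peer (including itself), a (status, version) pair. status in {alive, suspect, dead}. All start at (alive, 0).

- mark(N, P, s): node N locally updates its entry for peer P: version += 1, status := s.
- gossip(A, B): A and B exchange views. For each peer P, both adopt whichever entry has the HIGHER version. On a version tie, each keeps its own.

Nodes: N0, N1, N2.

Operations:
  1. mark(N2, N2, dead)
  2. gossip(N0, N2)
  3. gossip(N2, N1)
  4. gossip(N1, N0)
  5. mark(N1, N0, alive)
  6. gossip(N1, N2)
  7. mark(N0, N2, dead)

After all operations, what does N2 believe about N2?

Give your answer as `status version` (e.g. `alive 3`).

Answer: dead 1

Derivation:
Op 1: N2 marks N2=dead -> (dead,v1)
Op 2: gossip N0<->N2 -> N0.N0=(alive,v0) N0.N1=(alive,v0) N0.N2=(dead,v1) | N2.N0=(alive,v0) N2.N1=(alive,v0) N2.N2=(dead,v1)
Op 3: gossip N2<->N1 -> N2.N0=(alive,v0) N2.N1=(alive,v0) N2.N2=(dead,v1) | N1.N0=(alive,v0) N1.N1=(alive,v0) N1.N2=(dead,v1)
Op 4: gossip N1<->N0 -> N1.N0=(alive,v0) N1.N1=(alive,v0) N1.N2=(dead,v1) | N0.N0=(alive,v0) N0.N1=(alive,v0) N0.N2=(dead,v1)
Op 5: N1 marks N0=alive -> (alive,v1)
Op 6: gossip N1<->N2 -> N1.N0=(alive,v1) N1.N1=(alive,v0) N1.N2=(dead,v1) | N2.N0=(alive,v1) N2.N1=(alive,v0) N2.N2=(dead,v1)
Op 7: N0 marks N2=dead -> (dead,v2)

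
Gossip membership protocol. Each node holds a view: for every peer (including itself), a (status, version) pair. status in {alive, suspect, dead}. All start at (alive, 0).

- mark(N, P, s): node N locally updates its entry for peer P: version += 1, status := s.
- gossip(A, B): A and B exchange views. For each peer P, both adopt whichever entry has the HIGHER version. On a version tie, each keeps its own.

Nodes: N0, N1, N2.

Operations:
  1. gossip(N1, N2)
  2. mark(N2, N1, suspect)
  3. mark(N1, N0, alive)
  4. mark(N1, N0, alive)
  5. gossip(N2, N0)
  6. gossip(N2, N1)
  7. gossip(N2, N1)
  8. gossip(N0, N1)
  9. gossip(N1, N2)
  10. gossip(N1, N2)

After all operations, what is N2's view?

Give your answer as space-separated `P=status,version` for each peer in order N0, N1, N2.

Op 1: gossip N1<->N2 -> N1.N0=(alive,v0) N1.N1=(alive,v0) N1.N2=(alive,v0) | N2.N0=(alive,v0) N2.N1=(alive,v0) N2.N2=(alive,v0)
Op 2: N2 marks N1=suspect -> (suspect,v1)
Op 3: N1 marks N0=alive -> (alive,v1)
Op 4: N1 marks N0=alive -> (alive,v2)
Op 5: gossip N2<->N0 -> N2.N0=(alive,v0) N2.N1=(suspect,v1) N2.N2=(alive,v0) | N0.N0=(alive,v0) N0.N1=(suspect,v1) N0.N2=(alive,v0)
Op 6: gossip N2<->N1 -> N2.N0=(alive,v2) N2.N1=(suspect,v1) N2.N2=(alive,v0) | N1.N0=(alive,v2) N1.N1=(suspect,v1) N1.N2=(alive,v0)
Op 7: gossip N2<->N1 -> N2.N0=(alive,v2) N2.N1=(suspect,v1) N2.N2=(alive,v0) | N1.N0=(alive,v2) N1.N1=(suspect,v1) N1.N2=(alive,v0)
Op 8: gossip N0<->N1 -> N0.N0=(alive,v2) N0.N1=(suspect,v1) N0.N2=(alive,v0) | N1.N0=(alive,v2) N1.N1=(suspect,v1) N1.N2=(alive,v0)
Op 9: gossip N1<->N2 -> N1.N0=(alive,v2) N1.N1=(suspect,v1) N1.N2=(alive,v0) | N2.N0=(alive,v2) N2.N1=(suspect,v1) N2.N2=(alive,v0)
Op 10: gossip N1<->N2 -> N1.N0=(alive,v2) N1.N1=(suspect,v1) N1.N2=(alive,v0) | N2.N0=(alive,v2) N2.N1=(suspect,v1) N2.N2=(alive,v0)

Answer: N0=alive,2 N1=suspect,1 N2=alive,0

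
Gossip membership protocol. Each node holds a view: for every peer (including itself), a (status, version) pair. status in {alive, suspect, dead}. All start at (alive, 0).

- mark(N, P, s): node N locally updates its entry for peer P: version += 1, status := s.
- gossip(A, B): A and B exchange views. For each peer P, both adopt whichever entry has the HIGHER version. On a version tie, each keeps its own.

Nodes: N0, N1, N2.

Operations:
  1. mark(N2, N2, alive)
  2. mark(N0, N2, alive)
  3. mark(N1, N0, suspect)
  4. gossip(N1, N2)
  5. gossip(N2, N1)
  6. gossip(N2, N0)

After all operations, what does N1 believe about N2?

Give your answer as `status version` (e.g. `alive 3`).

Op 1: N2 marks N2=alive -> (alive,v1)
Op 2: N0 marks N2=alive -> (alive,v1)
Op 3: N1 marks N0=suspect -> (suspect,v1)
Op 4: gossip N1<->N2 -> N1.N0=(suspect,v1) N1.N1=(alive,v0) N1.N2=(alive,v1) | N2.N0=(suspect,v1) N2.N1=(alive,v0) N2.N2=(alive,v1)
Op 5: gossip N2<->N1 -> N2.N0=(suspect,v1) N2.N1=(alive,v0) N2.N2=(alive,v1) | N1.N0=(suspect,v1) N1.N1=(alive,v0) N1.N2=(alive,v1)
Op 6: gossip N2<->N0 -> N2.N0=(suspect,v1) N2.N1=(alive,v0) N2.N2=(alive,v1) | N0.N0=(suspect,v1) N0.N1=(alive,v0) N0.N2=(alive,v1)

Answer: alive 1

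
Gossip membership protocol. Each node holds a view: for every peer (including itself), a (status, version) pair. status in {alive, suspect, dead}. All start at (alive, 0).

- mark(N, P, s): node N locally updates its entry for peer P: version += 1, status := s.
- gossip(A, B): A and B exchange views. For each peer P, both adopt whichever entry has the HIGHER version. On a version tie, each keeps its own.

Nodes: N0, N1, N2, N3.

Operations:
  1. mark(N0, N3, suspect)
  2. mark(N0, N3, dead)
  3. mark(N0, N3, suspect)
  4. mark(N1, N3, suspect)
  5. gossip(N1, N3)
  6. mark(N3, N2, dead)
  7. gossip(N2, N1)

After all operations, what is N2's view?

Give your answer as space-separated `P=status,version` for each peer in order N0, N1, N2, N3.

Op 1: N0 marks N3=suspect -> (suspect,v1)
Op 2: N0 marks N3=dead -> (dead,v2)
Op 3: N0 marks N3=suspect -> (suspect,v3)
Op 4: N1 marks N3=suspect -> (suspect,v1)
Op 5: gossip N1<->N3 -> N1.N0=(alive,v0) N1.N1=(alive,v0) N1.N2=(alive,v0) N1.N3=(suspect,v1) | N3.N0=(alive,v0) N3.N1=(alive,v0) N3.N2=(alive,v0) N3.N3=(suspect,v1)
Op 6: N3 marks N2=dead -> (dead,v1)
Op 7: gossip N2<->N1 -> N2.N0=(alive,v0) N2.N1=(alive,v0) N2.N2=(alive,v0) N2.N3=(suspect,v1) | N1.N0=(alive,v0) N1.N1=(alive,v0) N1.N2=(alive,v0) N1.N3=(suspect,v1)

Answer: N0=alive,0 N1=alive,0 N2=alive,0 N3=suspect,1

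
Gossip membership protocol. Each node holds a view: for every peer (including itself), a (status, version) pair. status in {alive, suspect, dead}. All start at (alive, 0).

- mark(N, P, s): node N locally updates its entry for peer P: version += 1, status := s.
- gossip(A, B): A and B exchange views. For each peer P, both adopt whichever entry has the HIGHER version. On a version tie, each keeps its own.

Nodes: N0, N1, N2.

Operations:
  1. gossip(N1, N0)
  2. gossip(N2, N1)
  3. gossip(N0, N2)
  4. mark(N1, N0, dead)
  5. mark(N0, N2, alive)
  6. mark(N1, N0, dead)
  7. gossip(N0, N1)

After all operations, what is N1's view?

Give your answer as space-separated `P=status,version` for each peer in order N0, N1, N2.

Answer: N0=dead,2 N1=alive,0 N2=alive,1

Derivation:
Op 1: gossip N1<->N0 -> N1.N0=(alive,v0) N1.N1=(alive,v0) N1.N2=(alive,v0) | N0.N0=(alive,v0) N0.N1=(alive,v0) N0.N2=(alive,v0)
Op 2: gossip N2<->N1 -> N2.N0=(alive,v0) N2.N1=(alive,v0) N2.N2=(alive,v0) | N1.N0=(alive,v0) N1.N1=(alive,v0) N1.N2=(alive,v0)
Op 3: gossip N0<->N2 -> N0.N0=(alive,v0) N0.N1=(alive,v0) N0.N2=(alive,v0) | N2.N0=(alive,v0) N2.N1=(alive,v0) N2.N2=(alive,v0)
Op 4: N1 marks N0=dead -> (dead,v1)
Op 5: N0 marks N2=alive -> (alive,v1)
Op 6: N1 marks N0=dead -> (dead,v2)
Op 7: gossip N0<->N1 -> N0.N0=(dead,v2) N0.N1=(alive,v0) N0.N2=(alive,v1) | N1.N0=(dead,v2) N1.N1=(alive,v0) N1.N2=(alive,v1)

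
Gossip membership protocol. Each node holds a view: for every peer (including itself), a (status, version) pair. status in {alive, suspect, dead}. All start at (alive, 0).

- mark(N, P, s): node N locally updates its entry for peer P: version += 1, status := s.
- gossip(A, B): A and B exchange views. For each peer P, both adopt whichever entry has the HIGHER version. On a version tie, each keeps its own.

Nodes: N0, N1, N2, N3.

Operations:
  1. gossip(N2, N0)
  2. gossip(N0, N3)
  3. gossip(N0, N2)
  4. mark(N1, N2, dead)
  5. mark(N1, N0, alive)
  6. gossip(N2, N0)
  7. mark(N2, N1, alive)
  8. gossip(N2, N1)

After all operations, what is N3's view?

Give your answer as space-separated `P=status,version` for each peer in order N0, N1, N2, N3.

Op 1: gossip N2<->N0 -> N2.N0=(alive,v0) N2.N1=(alive,v0) N2.N2=(alive,v0) N2.N3=(alive,v0) | N0.N0=(alive,v0) N0.N1=(alive,v0) N0.N2=(alive,v0) N0.N3=(alive,v0)
Op 2: gossip N0<->N3 -> N0.N0=(alive,v0) N0.N1=(alive,v0) N0.N2=(alive,v0) N0.N3=(alive,v0) | N3.N0=(alive,v0) N3.N1=(alive,v0) N3.N2=(alive,v0) N3.N3=(alive,v0)
Op 3: gossip N0<->N2 -> N0.N0=(alive,v0) N0.N1=(alive,v0) N0.N2=(alive,v0) N0.N3=(alive,v0) | N2.N0=(alive,v0) N2.N1=(alive,v0) N2.N2=(alive,v0) N2.N3=(alive,v0)
Op 4: N1 marks N2=dead -> (dead,v1)
Op 5: N1 marks N0=alive -> (alive,v1)
Op 6: gossip N2<->N0 -> N2.N0=(alive,v0) N2.N1=(alive,v0) N2.N2=(alive,v0) N2.N3=(alive,v0) | N0.N0=(alive,v0) N0.N1=(alive,v0) N0.N2=(alive,v0) N0.N3=(alive,v0)
Op 7: N2 marks N1=alive -> (alive,v1)
Op 8: gossip N2<->N1 -> N2.N0=(alive,v1) N2.N1=(alive,v1) N2.N2=(dead,v1) N2.N3=(alive,v0) | N1.N0=(alive,v1) N1.N1=(alive,v1) N1.N2=(dead,v1) N1.N3=(alive,v0)

Answer: N0=alive,0 N1=alive,0 N2=alive,0 N3=alive,0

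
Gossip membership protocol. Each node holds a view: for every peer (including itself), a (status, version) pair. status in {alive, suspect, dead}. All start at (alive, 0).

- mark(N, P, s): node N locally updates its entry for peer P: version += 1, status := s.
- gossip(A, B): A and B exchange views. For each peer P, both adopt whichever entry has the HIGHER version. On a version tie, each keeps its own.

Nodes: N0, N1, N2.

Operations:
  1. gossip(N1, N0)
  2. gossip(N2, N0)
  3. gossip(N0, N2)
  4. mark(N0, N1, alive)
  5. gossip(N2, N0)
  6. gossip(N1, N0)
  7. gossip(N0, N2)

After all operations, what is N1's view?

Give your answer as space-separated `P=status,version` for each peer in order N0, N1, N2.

Op 1: gossip N1<->N0 -> N1.N0=(alive,v0) N1.N1=(alive,v0) N1.N2=(alive,v0) | N0.N0=(alive,v0) N0.N1=(alive,v0) N0.N2=(alive,v0)
Op 2: gossip N2<->N0 -> N2.N0=(alive,v0) N2.N1=(alive,v0) N2.N2=(alive,v0) | N0.N0=(alive,v0) N0.N1=(alive,v0) N0.N2=(alive,v0)
Op 3: gossip N0<->N2 -> N0.N0=(alive,v0) N0.N1=(alive,v0) N0.N2=(alive,v0) | N2.N0=(alive,v0) N2.N1=(alive,v0) N2.N2=(alive,v0)
Op 4: N0 marks N1=alive -> (alive,v1)
Op 5: gossip N2<->N0 -> N2.N0=(alive,v0) N2.N1=(alive,v1) N2.N2=(alive,v0) | N0.N0=(alive,v0) N0.N1=(alive,v1) N0.N2=(alive,v0)
Op 6: gossip N1<->N0 -> N1.N0=(alive,v0) N1.N1=(alive,v1) N1.N2=(alive,v0) | N0.N0=(alive,v0) N0.N1=(alive,v1) N0.N2=(alive,v0)
Op 7: gossip N0<->N2 -> N0.N0=(alive,v0) N0.N1=(alive,v1) N0.N2=(alive,v0) | N2.N0=(alive,v0) N2.N1=(alive,v1) N2.N2=(alive,v0)

Answer: N0=alive,0 N1=alive,1 N2=alive,0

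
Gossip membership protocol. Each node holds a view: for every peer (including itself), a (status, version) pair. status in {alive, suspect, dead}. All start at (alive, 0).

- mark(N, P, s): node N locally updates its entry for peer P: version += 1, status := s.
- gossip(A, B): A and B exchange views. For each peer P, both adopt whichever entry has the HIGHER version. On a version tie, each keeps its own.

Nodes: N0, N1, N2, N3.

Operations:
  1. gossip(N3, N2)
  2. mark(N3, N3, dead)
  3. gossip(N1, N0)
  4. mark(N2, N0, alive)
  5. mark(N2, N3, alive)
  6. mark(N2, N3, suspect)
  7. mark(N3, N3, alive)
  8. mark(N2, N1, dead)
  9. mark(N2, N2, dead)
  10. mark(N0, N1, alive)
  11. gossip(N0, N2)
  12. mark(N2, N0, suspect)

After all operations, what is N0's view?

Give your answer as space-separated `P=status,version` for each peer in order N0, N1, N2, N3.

Answer: N0=alive,1 N1=alive,1 N2=dead,1 N3=suspect,2

Derivation:
Op 1: gossip N3<->N2 -> N3.N0=(alive,v0) N3.N1=(alive,v0) N3.N2=(alive,v0) N3.N3=(alive,v0) | N2.N0=(alive,v0) N2.N1=(alive,v0) N2.N2=(alive,v0) N2.N3=(alive,v0)
Op 2: N3 marks N3=dead -> (dead,v1)
Op 3: gossip N1<->N0 -> N1.N0=(alive,v0) N1.N1=(alive,v0) N1.N2=(alive,v0) N1.N3=(alive,v0) | N0.N0=(alive,v0) N0.N1=(alive,v0) N0.N2=(alive,v0) N0.N3=(alive,v0)
Op 4: N2 marks N0=alive -> (alive,v1)
Op 5: N2 marks N3=alive -> (alive,v1)
Op 6: N2 marks N3=suspect -> (suspect,v2)
Op 7: N3 marks N3=alive -> (alive,v2)
Op 8: N2 marks N1=dead -> (dead,v1)
Op 9: N2 marks N2=dead -> (dead,v1)
Op 10: N0 marks N1=alive -> (alive,v1)
Op 11: gossip N0<->N2 -> N0.N0=(alive,v1) N0.N1=(alive,v1) N0.N2=(dead,v1) N0.N3=(suspect,v2) | N2.N0=(alive,v1) N2.N1=(dead,v1) N2.N2=(dead,v1) N2.N3=(suspect,v2)
Op 12: N2 marks N0=suspect -> (suspect,v2)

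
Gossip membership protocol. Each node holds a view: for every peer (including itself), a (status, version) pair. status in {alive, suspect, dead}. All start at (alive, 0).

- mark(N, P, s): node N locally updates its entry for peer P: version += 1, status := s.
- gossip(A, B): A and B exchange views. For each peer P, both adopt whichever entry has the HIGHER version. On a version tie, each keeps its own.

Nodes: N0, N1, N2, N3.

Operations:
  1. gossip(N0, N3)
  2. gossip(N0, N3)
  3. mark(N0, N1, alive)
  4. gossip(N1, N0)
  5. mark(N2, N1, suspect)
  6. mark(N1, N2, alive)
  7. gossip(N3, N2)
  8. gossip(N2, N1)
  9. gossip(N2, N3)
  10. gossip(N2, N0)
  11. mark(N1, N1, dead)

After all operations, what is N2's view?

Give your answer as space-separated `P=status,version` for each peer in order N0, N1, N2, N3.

Answer: N0=alive,0 N1=suspect,1 N2=alive,1 N3=alive,0

Derivation:
Op 1: gossip N0<->N3 -> N0.N0=(alive,v0) N0.N1=(alive,v0) N0.N2=(alive,v0) N0.N3=(alive,v0) | N3.N0=(alive,v0) N3.N1=(alive,v0) N3.N2=(alive,v0) N3.N3=(alive,v0)
Op 2: gossip N0<->N3 -> N0.N0=(alive,v0) N0.N1=(alive,v0) N0.N2=(alive,v0) N0.N3=(alive,v0) | N3.N0=(alive,v0) N3.N1=(alive,v0) N3.N2=(alive,v0) N3.N3=(alive,v0)
Op 3: N0 marks N1=alive -> (alive,v1)
Op 4: gossip N1<->N0 -> N1.N0=(alive,v0) N1.N1=(alive,v1) N1.N2=(alive,v0) N1.N3=(alive,v0) | N0.N0=(alive,v0) N0.N1=(alive,v1) N0.N2=(alive,v0) N0.N3=(alive,v0)
Op 5: N2 marks N1=suspect -> (suspect,v1)
Op 6: N1 marks N2=alive -> (alive,v1)
Op 7: gossip N3<->N2 -> N3.N0=(alive,v0) N3.N1=(suspect,v1) N3.N2=(alive,v0) N3.N3=(alive,v0) | N2.N0=(alive,v0) N2.N1=(suspect,v1) N2.N2=(alive,v0) N2.N3=(alive,v0)
Op 8: gossip N2<->N1 -> N2.N0=(alive,v0) N2.N1=(suspect,v1) N2.N2=(alive,v1) N2.N3=(alive,v0) | N1.N0=(alive,v0) N1.N1=(alive,v1) N1.N2=(alive,v1) N1.N3=(alive,v0)
Op 9: gossip N2<->N3 -> N2.N0=(alive,v0) N2.N1=(suspect,v1) N2.N2=(alive,v1) N2.N3=(alive,v0) | N3.N0=(alive,v0) N3.N1=(suspect,v1) N3.N2=(alive,v1) N3.N3=(alive,v0)
Op 10: gossip N2<->N0 -> N2.N0=(alive,v0) N2.N1=(suspect,v1) N2.N2=(alive,v1) N2.N3=(alive,v0) | N0.N0=(alive,v0) N0.N1=(alive,v1) N0.N2=(alive,v1) N0.N3=(alive,v0)
Op 11: N1 marks N1=dead -> (dead,v2)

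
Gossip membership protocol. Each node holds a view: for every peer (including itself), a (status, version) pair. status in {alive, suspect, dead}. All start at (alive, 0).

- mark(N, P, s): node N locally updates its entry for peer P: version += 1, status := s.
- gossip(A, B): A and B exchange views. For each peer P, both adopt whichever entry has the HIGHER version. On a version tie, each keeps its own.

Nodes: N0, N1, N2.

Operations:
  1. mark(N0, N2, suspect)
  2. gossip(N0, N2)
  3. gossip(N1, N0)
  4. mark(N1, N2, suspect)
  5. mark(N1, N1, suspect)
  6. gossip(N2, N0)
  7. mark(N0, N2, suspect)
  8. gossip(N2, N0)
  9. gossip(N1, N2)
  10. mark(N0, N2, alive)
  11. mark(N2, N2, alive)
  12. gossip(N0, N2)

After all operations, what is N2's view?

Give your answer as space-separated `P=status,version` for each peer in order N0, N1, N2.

Answer: N0=alive,0 N1=suspect,1 N2=alive,3

Derivation:
Op 1: N0 marks N2=suspect -> (suspect,v1)
Op 2: gossip N0<->N2 -> N0.N0=(alive,v0) N0.N1=(alive,v0) N0.N2=(suspect,v1) | N2.N0=(alive,v0) N2.N1=(alive,v0) N2.N2=(suspect,v1)
Op 3: gossip N1<->N0 -> N1.N0=(alive,v0) N1.N1=(alive,v0) N1.N2=(suspect,v1) | N0.N0=(alive,v0) N0.N1=(alive,v0) N0.N2=(suspect,v1)
Op 4: N1 marks N2=suspect -> (suspect,v2)
Op 5: N1 marks N1=suspect -> (suspect,v1)
Op 6: gossip N2<->N0 -> N2.N0=(alive,v0) N2.N1=(alive,v0) N2.N2=(suspect,v1) | N0.N0=(alive,v0) N0.N1=(alive,v0) N0.N2=(suspect,v1)
Op 7: N0 marks N2=suspect -> (suspect,v2)
Op 8: gossip N2<->N0 -> N2.N0=(alive,v0) N2.N1=(alive,v0) N2.N2=(suspect,v2) | N0.N0=(alive,v0) N0.N1=(alive,v0) N0.N2=(suspect,v2)
Op 9: gossip N1<->N2 -> N1.N0=(alive,v0) N1.N1=(suspect,v1) N1.N2=(suspect,v2) | N2.N0=(alive,v0) N2.N1=(suspect,v1) N2.N2=(suspect,v2)
Op 10: N0 marks N2=alive -> (alive,v3)
Op 11: N2 marks N2=alive -> (alive,v3)
Op 12: gossip N0<->N2 -> N0.N0=(alive,v0) N0.N1=(suspect,v1) N0.N2=(alive,v3) | N2.N0=(alive,v0) N2.N1=(suspect,v1) N2.N2=(alive,v3)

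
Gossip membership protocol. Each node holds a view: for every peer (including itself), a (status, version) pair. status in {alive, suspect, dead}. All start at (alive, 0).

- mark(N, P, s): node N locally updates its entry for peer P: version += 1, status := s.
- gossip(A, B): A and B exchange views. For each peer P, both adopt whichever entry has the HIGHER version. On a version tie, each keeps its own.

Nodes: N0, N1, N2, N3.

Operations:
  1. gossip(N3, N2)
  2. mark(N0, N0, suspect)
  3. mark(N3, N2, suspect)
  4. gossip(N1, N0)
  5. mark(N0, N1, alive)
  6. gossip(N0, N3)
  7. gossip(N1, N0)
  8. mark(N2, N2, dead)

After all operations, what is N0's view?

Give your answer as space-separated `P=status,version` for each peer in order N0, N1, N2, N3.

Answer: N0=suspect,1 N1=alive,1 N2=suspect,1 N3=alive,0

Derivation:
Op 1: gossip N3<->N2 -> N3.N0=(alive,v0) N3.N1=(alive,v0) N3.N2=(alive,v0) N3.N3=(alive,v0) | N2.N0=(alive,v0) N2.N1=(alive,v0) N2.N2=(alive,v0) N2.N3=(alive,v0)
Op 2: N0 marks N0=suspect -> (suspect,v1)
Op 3: N3 marks N2=suspect -> (suspect,v1)
Op 4: gossip N1<->N0 -> N1.N0=(suspect,v1) N1.N1=(alive,v0) N1.N2=(alive,v0) N1.N3=(alive,v0) | N0.N0=(suspect,v1) N0.N1=(alive,v0) N0.N2=(alive,v0) N0.N3=(alive,v0)
Op 5: N0 marks N1=alive -> (alive,v1)
Op 6: gossip N0<->N3 -> N0.N0=(suspect,v1) N0.N1=(alive,v1) N0.N2=(suspect,v1) N0.N3=(alive,v0) | N3.N0=(suspect,v1) N3.N1=(alive,v1) N3.N2=(suspect,v1) N3.N3=(alive,v0)
Op 7: gossip N1<->N0 -> N1.N0=(suspect,v1) N1.N1=(alive,v1) N1.N2=(suspect,v1) N1.N3=(alive,v0) | N0.N0=(suspect,v1) N0.N1=(alive,v1) N0.N2=(suspect,v1) N0.N3=(alive,v0)
Op 8: N2 marks N2=dead -> (dead,v1)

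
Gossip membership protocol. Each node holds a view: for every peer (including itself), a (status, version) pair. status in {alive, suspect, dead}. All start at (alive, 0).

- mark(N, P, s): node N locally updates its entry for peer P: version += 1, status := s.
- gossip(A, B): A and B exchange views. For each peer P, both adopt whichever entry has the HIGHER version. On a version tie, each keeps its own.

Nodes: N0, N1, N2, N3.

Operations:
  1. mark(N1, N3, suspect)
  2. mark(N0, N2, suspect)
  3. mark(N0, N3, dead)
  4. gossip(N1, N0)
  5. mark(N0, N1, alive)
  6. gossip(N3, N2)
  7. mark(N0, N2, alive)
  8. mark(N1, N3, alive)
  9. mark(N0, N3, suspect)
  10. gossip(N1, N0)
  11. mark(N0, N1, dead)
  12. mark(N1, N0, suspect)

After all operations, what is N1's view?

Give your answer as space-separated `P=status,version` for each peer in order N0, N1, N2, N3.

Op 1: N1 marks N3=suspect -> (suspect,v1)
Op 2: N0 marks N2=suspect -> (suspect,v1)
Op 3: N0 marks N3=dead -> (dead,v1)
Op 4: gossip N1<->N0 -> N1.N0=(alive,v0) N1.N1=(alive,v0) N1.N2=(suspect,v1) N1.N3=(suspect,v1) | N0.N0=(alive,v0) N0.N1=(alive,v0) N0.N2=(suspect,v1) N0.N3=(dead,v1)
Op 5: N0 marks N1=alive -> (alive,v1)
Op 6: gossip N3<->N2 -> N3.N0=(alive,v0) N3.N1=(alive,v0) N3.N2=(alive,v0) N3.N3=(alive,v0) | N2.N0=(alive,v0) N2.N1=(alive,v0) N2.N2=(alive,v0) N2.N3=(alive,v0)
Op 7: N0 marks N2=alive -> (alive,v2)
Op 8: N1 marks N3=alive -> (alive,v2)
Op 9: N0 marks N3=suspect -> (suspect,v2)
Op 10: gossip N1<->N0 -> N1.N0=(alive,v0) N1.N1=(alive,v1) N1.N2=(alive,v2) N1.N3=(alive,v2) | N0.N0=(alive,v0) N0.N1=(alive,v1) N0.N2=(alive,v2) N0.N3=(suspect,v2)
Op 11: N0 marks N1=dead -> (dead,v2)
Op 12: N1 marks N0=suspect -> (suspect,v1)

Answer: N0=suspect,1 N1=alive,1 N2=alive,2 N3=alive,2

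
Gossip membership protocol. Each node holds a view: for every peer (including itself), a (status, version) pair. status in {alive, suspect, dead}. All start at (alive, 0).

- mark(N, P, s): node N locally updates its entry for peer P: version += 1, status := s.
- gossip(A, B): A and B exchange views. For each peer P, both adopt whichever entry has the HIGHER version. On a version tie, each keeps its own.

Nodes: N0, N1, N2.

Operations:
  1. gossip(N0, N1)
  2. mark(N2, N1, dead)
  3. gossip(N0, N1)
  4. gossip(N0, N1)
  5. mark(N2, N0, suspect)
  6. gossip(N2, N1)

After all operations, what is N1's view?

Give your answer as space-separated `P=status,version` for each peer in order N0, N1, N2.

Op 1: gossip N0<->N1 -> N0.N0=(alive,v0) N0.N1=(alive,v0) N0.N2=(alive,v0) | N1.N0=(alive,v0) N1.N1=(alive,v0) N1.N2=(alive,v0)
Op 2: N2 marks N1=dead -> (dead,v1)
Op 3: gossip N0<->N1 -> N0.N0=(alive,v0) N0.N1=(alive,v0) N0.N2=(alive,v0) | N1.N0=(alive,v0) N1.N1=(alive,v0) N1.N2=(alive,v0)
Op 4: gossip N0<->N1 -> N0.N0=(alive,v0) N0.N1=(alive,v0) N0.N2=(alive,v0) | N1.N0=(alive,v0) N1.N1=(alive,v0) N1.N2=(alive,v0)
Op 5: N2 marks N0=suspect -> (suspect,v1)
Op 6: gossip N2<->N1 -> N2.N0=(suspect,v1) N2.N1=(dead,v1) N2.N2=(alive,v0) | N1.N0=(suspect,v1) N1.N1=(dead,v1) N1.N2=(alive,v0)

Answer: N0=suspect,1 N1=dead,1 N2=alive,0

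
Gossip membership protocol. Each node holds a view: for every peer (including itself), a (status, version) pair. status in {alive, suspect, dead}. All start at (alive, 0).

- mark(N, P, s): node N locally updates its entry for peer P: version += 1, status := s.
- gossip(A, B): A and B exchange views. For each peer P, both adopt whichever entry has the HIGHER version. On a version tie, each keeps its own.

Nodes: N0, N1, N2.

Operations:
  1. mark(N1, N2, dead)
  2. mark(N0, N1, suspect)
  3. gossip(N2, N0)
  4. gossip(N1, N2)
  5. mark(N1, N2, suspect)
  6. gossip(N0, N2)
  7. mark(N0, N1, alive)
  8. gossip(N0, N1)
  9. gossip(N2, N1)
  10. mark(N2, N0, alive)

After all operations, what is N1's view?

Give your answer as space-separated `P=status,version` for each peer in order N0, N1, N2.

Answer: N0=alive,0 N1=alive,2 N2=suspect,2

Derivation:
Op 1: N1 marks N2=dead -> (dead,v1)
Op 2: N0 marks N1=suspect -> (suspect,v1)
Op 3: gossip N2<->N0 -> N2.N0=(alive,v0) N2.N1=(suspect,v1) N2.N2=(alive,v0) | N0.N0=(alive,v0) N0.N1=(suspect,v1) N0.N2=(alive,v0)
Op 4: gossip N1<->N2 -> N1.N0=(alive,v0) N1.N1=(suspect,v1) N1.N2=(dead,v1) | N2.N0=(alive,v0) N2.N1=(suspect,v1) N2.N2=(dead,v1)
Op 5: N1 marks N2=suspect -> (suspect,v2)
Op 6: gossip N0<->N2 -> N0.N0=(alive,v0) N0.N1=(suspect,v1) N0.N2=(dead,v1) | N2.N0=(alive,v0) N2.N1=(suspect,v1) N2.N2=(dead,v1)
Op 7: N0 marks N1=alive -> (alive,v2)
Op 8: gossip N0<->N1 -> N0.N0=(alive,v0) N0.N1=(alive,v2) N0.N2=(suspect,v2) | N1.N0=(alive,v0) N1.N1=(alive,v2) N1.N2=(suspect,v2)
Op 9: gossip N2<->N1 -> N2.N0=(alive,v0) N2.N1=(alive,v2) N2.N2=(suspect,v2) | N1.N0=(alive,v0) N1.N1=(alive,v2) N1.N2=(suspect,v2)
Op 10: N2 marks N0=alive -> (alive,v1)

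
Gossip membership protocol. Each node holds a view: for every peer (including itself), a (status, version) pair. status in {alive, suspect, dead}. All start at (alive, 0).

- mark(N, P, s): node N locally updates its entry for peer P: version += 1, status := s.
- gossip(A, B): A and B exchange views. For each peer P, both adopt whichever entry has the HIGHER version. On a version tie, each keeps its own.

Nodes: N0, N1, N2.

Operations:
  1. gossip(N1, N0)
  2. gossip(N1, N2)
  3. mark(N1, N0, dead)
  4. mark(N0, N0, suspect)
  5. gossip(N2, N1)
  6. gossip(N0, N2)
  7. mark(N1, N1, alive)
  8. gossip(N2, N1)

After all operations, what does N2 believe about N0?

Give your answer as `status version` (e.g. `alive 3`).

Op 1: gossip N1<->N0 -> N1.N0=(alive,v0) N1.N1=(alive,v0) N1.N2=(alive,v0) | N0.N0=(alive,v0) N0.N1=(alive,v0) N0.N2=(alive,v0)
Op 2: gossip N1<->N2 -> N1.N0=(alive,v0) N1.N1=(alive,v0) N1.N2=(alive,v0) | N2.N0=(alive,v0) N2.N1=(alive,v0) N2.N2=(alive,v0)
Op 3: N1 marks N0=dead -> (dead,v1)
Op 4: N0 marks N0=suspect -> (suspect,v1)
Op 5: gossip N2<->N1 -> N2.N0=(dead,v1) N2.N1=(alive,v0) N2.N2=(alive,v0) | N1.N0=(dead,v1) N1.N1=(alive,v0) N1.N2=(alive,v0)
Op 6: gossip N0<->N2 -> N0.N0=(suspect,v1) N0.N1=(alive,v0) N0.N2=(alive,v0) | N2.N0=(dead,v1) N2.N1=(alive,v0) N2.N2=(alive,v0)
Op 7: N1 marks N1=alive -> (alive,v1)
Op 8: gossip N2<->N1 -> N2.N0=(dead,v1) N2.N1=(alive,v1) N2.N2=(alive,v0) | N1.N0=(dead,v1) N1.N1=(alive,v1) N1.N2=(alive,v0)

Answer: dead 1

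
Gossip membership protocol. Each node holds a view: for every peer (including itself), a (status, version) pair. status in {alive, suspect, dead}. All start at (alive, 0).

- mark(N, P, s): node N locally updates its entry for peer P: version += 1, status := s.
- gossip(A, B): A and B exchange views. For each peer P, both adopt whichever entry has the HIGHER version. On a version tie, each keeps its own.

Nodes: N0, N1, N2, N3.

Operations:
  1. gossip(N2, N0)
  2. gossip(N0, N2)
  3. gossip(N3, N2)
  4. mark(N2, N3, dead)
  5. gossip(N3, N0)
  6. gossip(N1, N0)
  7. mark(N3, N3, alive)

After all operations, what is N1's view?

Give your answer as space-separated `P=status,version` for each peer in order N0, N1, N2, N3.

Op 1: gossip N2<->N0 -> N2.N0=(alive,v0) N2.N1=(alive,v0) N2.N2=(alive,v0) N2.N3=(alive,v0) | N0.N0=(alive,v0) N0.N1=(alive,v0) N0.N2=(alive,v0) N0.N3=(alive,v0)
Op 2: gossip N0<->N2 -> N0.N0=(alive,v0) N0.N1=(alive,v0) N0.N2=(alive,v0) N0.N3=(alive,v0) | N2.N0=(alive,v0) N2.N1=(alive,v0) N2.N2=(alive,v0) N2.N3=(alive,v0)
Op 3: gossip N3<->N2 -> N3.N0=(alive,v0) N3.N1=(alive,v0) N3.N2=(alive,v0) N3.N3=(alive,v0) | N2.N0=(alive,v0) N2.N1=(alive,v0) N2.N2=(alive,v0) N2.N3=(alive,v0)
Op 4: N2 marks N3=dead -> (dead,v1)
Op 5: gossip N3<->N0 -> N3.N0=(alive,v0) N3.N1=(alive,v0) N3.N2=(alive,v0) N3.N3=(alive,v0) | N0.N0=(alive,v0) N0.N1=(alive,v0) N0.N2=(alive,v0) N0.N3=(alive,v0)
Op 6: gossip N1<->N0 -> N1.N0=(alive,v0) N1.N1=(alive,v0) N1.N2=(alive,v0) N1.N3=(alive,v0) | N0.N0=(alive,v0) N0.N1=(alive,v0) N0.N2=(alive,v0) N0.N3=(alive,v0)
Op 7: N3 marks N3=alive -> (alive,v1)

Answer: N0=alive,0 N1=alive,0 N2=alive,0 N3=alive,0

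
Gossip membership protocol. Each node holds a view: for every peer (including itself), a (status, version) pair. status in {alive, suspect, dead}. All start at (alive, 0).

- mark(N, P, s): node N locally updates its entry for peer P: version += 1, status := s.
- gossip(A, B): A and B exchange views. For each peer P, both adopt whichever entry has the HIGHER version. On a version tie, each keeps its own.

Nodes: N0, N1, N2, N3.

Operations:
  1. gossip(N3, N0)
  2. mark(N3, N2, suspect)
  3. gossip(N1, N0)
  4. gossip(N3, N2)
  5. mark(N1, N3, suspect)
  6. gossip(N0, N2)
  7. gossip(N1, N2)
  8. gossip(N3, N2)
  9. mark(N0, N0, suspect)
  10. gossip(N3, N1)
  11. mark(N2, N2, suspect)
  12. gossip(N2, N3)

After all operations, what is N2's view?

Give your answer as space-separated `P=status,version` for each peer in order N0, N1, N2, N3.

Answer: N0=alive,0 N1=alive,0 N2=suspect,2 N3=suspect,1

Derivation:
Op 1: gossip N3<->N0 -> N3.N0=(alive,v0) N3.N1=(alive,v0) N3.N2=(alive,v0) N3.N3=(alive,v0) | N0.N0=(alive,v0) N0.N1=(alive,v0) N0.N2=(alive,v0) N0.N3=(alive,v0)
Op 2: N3 marks N2=suspect -> (suspect,v1)
Op 3: gossip N1<->N0 -> N1.N0=(alive,v0) N1.N1=(alive,v0) N1.N2=(alive,v0) N1.N3=(alive,v0) | N0.N0=(alive,v0) N0.N1=(alive,v0) N0.N2=(alive,v0) N0.N3=(alive,v0)
Op 4: gossip N3<->N2 -> N3.N0=(alive,v0) N3.N1=(alive,v0) N3.N2=(suspect,v1) N3.N3=(alive,v0) | N2.N0=(alive,v0) N2.N1=(alive,v0) N2.N2=(suspect,v1) N2.N3=(alive,v0)
Op 5: N1 marks N3=suspect -> (suspect,v1)
Op 6: gossip N0<->N2 -> N0.N0=(alive,v0) N0.N1=(alive,v0) N0.N2=(suspect,v1) N0.N3=(alive,v0) | N2.N0=(alive,v0) N2.N1=(alive,v0) N2.N2=(suspect,v1) N2.N3=(alive,v0)
Op 7: gossip N1<->N2 -> N1.N0=(alive,v0) N1.N1=(alive,v0) N1.N2=(suspect,v1) N1.N3=(suspect,v1) | N2.N0=(alive,v0) N2.N1=(alive,v0) N2.N2=(suspect,v1) N2.N3=(suspect,v1)
Op 8: gossip N3<->N2 -> N3.N0=(alive,v0) N3.N1=(alive,v0) N3.N2=(suspect,v1) N3.N3=(suspect,v1) | N2.N0=(alive,v0) N2.N1=(alive,v0) N2.N2=(suspect,v1) N2.N3=(suspect,v1)
Op 9: N0 marks N0=suspect -> (suspect,v1)
Op 10: gossip N3<->N1 -> N3.N0=(alive,v0) N3.N1=(alive,v0) N3.N2=(suspect,v1) N3.N3=(suspect,v1) | N1.N0=(alive,v0) N1.N1=(alive,v0) N1.N2=(suspect,v1) N1.N3=(suspect,v1)
Op 11: N2 marks N2=suspect -> (suspect,v2)
Op 12: gossip N2<->N3 -> N2.N0=(alive,v0) N2.N1=(alive,v0) N2.N2=(suspect,v2) N2.N3=(suspect,v1) | N3.N0=(alive,v0) N3.N1=(alive,v0) N3.N2=(suspect,v2) N3.N3=(suspect,v1)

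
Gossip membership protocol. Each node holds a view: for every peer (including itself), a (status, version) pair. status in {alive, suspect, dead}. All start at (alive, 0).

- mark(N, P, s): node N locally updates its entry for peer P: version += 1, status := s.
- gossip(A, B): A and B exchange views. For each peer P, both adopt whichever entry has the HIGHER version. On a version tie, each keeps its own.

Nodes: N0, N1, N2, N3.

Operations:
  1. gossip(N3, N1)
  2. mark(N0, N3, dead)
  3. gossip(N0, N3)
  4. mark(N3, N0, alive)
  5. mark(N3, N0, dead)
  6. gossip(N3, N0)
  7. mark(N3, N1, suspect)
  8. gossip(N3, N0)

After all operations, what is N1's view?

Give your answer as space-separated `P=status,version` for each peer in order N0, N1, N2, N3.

Op 1: gossip N3<->N1 -> N3.N0=(alive,v0) N3.N1=(alive,v0) N3.N2=(alive,v0) N3.N3=(alive,v0) | N1.N0=(alive,v0) N1.N1=(alive,v0) N1.N2=(alive,v0) N1.N3=(alive,v0)
Op 2: N0 marks N3=dead -> (dead,v1)
Op 3: gossip N0<->N3 -> N0.N0=(alive,v0) N0.N1=(alive,v0) N0.N2=(alive,v0) N0.N3=(dead,v1) | N3.N0=(alive,v0) N3.N1=(alive,v0) N3.N2=(alive,v0) N3.N3=(dead,v1)
Op 4: N3 marks N0=alive -> (alive,v1)
Op 5: N3 marks N0=dead -> (dead,v2)
Op 6: gossip N3<->N0 -> N3.N0=(dead,v2) N3.N1=(alive,v0) N3.N2=(alive,v0) N3.N3=(dead,v1) | N0.N0=(dead,v2) N0.N1=(alive,v0) N0.N2=(alive,v0) N0.N3=(dead,v1)
Op 7: N3 marks N1=suspect -> (suspect,v1)
Op 8: gossip N3<->N0 -> N3.N0=(dead,v2) N3.N1=(suspect,v1) N3.N2=(alive,v0) N3.N3=(dead,v1) | N0.N0=(dead,v2) N0.N1=(suspect,v1) N0.N2=(alive,v0) N0.N3=(dead,v1)

Answer: N0=alive,0 N1=alive,0 N2=alive,0 N3=alive,0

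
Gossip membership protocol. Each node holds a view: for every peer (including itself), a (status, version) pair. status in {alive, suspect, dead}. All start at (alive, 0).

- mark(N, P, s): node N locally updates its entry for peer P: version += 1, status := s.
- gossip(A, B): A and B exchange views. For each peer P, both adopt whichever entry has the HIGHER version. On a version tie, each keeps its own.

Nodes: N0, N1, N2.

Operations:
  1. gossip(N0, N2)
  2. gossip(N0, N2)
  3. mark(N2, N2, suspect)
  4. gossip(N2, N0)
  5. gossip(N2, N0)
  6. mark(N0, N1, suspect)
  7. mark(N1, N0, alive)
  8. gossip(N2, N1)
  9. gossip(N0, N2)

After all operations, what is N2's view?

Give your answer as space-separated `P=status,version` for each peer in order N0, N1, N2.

Answer: N0=alive,1 N1=suspect,1 N2=suspect,1

Derivation:
Op 1: gossip N0<->N2 -> N0.N0=(alive,v0) N0.N1=(alive,v0) N0.N2=(alive,v0) | N2.N0=(alive,v0) N2.N1=(alive,v0) N2.N2=(alive,v0)
Op 2: gossip N0<->N2 -> N0.N0=(alive,v0) N0.N1=(alive,v0) N0.N2=(alive,v0) | N2.N0=(alive,v0) N2.N1=(alive,v0) N2.N2=(alive,v0)
Op 3: N2 marks N2=suspect -> (suspect,v1)
Op 4: gossip N2<->N0 -> N2.N0=(alive,v0) N2.N1=(alive,v0) N2.N2=(suspect,v1) | N0.N0=(alive,v0) N0.N1=(alive,v0) N0.N2=(suspect,v1)
Op 5: gossip N2<->N0 -> N2.N0=(alive,v0) N2.N1=(alive,v0) N2.N2=(suspect,v1) | N0.N0=(alive,v0) N0.N1=(alive,v0) N0.N2=(suspect,v1)
Op 6: N0 marks N1=suspect -> (suspect,v1)
Op 7: N1 marks N0=alive -> (alive,v1)
Op 8: gossip N2<->N1 -> N2.N0=(alive,v1) N2.N1=(alive,v0) N2.N2=(suspect,v1) | N1.N0=(alive,v1) N1.N1=(alive,v0) N1.N2=(suspect,v1)
Op 9: gossip N0<->N2 -> N0.N0=(alive,v1) N0.N1=(suspect,v1) N0.N2=(suspect,v1) | N2.N0=(alive,v1) N2.N1=(suspect,v1) N2.N2=(suspect,v1)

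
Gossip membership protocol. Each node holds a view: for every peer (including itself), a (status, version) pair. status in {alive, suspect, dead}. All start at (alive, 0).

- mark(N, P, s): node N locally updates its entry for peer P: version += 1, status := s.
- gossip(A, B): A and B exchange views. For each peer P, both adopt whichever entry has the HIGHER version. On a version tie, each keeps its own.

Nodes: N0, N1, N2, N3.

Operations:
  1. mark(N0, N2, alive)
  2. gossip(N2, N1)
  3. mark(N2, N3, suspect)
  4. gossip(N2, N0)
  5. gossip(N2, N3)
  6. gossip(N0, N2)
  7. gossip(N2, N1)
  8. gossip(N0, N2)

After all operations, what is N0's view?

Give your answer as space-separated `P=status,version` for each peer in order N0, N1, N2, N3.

Op 1: N0 marks N2=alive -> (alive,v1)
Op 2: gossip N2<->N1 -> N2.N0=(alive,v0) N2.N1=(alive,v0) N2.N2=(alive,v0) N2.N3=(alive,v0) | N1.N0=(alive,v0) N1.N1=(alive,v0) N1.N2=(alive,v0) N1.N3=(alive,v0)
Op 3: N2 marks N3=suspect -> (suspect,v1)
Op 4: gossip N2<->N0 -> N2.N0=(alive,v0) N2.N1=(alive,v0) N2.N2=(alive,v1) N2.N3=(suspect,v1) | N0.N0=(alive,v0) N0.N1=(alive,v0) N0.N2=(alive,v1) N0.N3=(suspect,v1)
Op 5: gossip N2<->N3 -> N2.N0=(alive,v0) N2.N1=(alive,v0) N2.N2=(alive,v1) N2.N3=(suspect,v1) | N3.N0=(alive,v0) N3.N1=(alive,v0) N3.N2=(alive,v1) N3.N3=(suspect,v1)
Op 6: gossip N0<->N2 -> N0.N0=(alive,v0) N0.N1=(alive,v0) N0.N2=(alive,v1) N0.N3=(suspect,v1) | N2.N0=(alive,v0) N2.N1=(alive,v0) N2.N2=(alive,v1) N2.N3=(suspect,v1)
Op 7: gossip N2<->N1 -> N2.N0=(alive,v0) N2.N1=(alive,v0) N2.N2=(alive,v1) N2.N3=(suspect,v1) | N1.N0=(alive,v0) N1.N1=(alive,v0) N1.N2=(alive,v1) N1.N3=(suspect,v1)
Op 8: gossip N0<->N2 -> N0.N0=(alive,v0) N0.N1=(alive,v0) N0.N2=(alive,v1) N0.N3=(suspect,v1) | N2.N0=(alive,v0) N2.N1=(alive,v0) N2.N2=(alive,v1) N2.N3=(suspect,v1)

Answer: N0=alive,0 N1=alive,0 N2=alive,1 N3=suspect,1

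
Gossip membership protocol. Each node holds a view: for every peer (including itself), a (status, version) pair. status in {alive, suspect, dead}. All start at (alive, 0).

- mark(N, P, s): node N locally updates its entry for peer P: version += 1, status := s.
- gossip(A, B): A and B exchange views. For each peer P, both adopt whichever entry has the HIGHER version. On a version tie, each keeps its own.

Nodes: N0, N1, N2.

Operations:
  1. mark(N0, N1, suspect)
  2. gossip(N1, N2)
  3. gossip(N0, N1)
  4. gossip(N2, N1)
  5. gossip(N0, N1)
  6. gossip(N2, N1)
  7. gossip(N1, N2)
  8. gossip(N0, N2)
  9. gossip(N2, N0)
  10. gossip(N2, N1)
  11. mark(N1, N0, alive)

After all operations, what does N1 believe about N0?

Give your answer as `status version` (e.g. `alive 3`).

Op 1: N0 marks N1=suspect -> (suspect,v1)
Op 2: gossip N1<->N2 -> N1.N0=(alive,v0) N1.N1=(alive,v0) N1.N2=(alive,v0) | N2.N0=(alive,v0) N2.N1=(alive,v0) N2.N2=(alive,v0)
Op 3: gossip N0<->N1 -> N0.N0=(alive,v0) N0.N1=(suspect,v1) N0.N2=(alive,v0) | N1.N0=(alive,v0) N1.N1=(suspect,v1) N1.N2=(alive,v0)
Op 4: gossip N2<->N1 -> N2.N0=(alive,v0) N2.N1=(suspect,v1) N2.N2=(alive,v0) | N1.N0=(alive,v0) N1.N1=(suspect,v1) N1.N2=(alive,v0)
Op 5: gossip N0<->N1 -> N0.N0=(alive,v0) N0.N1=(suspect,v1) N0.N2=(alive,v0) | N1.N0=(alive,v0) N1.N1=(suspect,v1) N1.N2=(alive,v0)
Op 6: gossip N2<->N1 -> N2.N0=(alive,v0) N2.N1=(suspect,v1) N2.N2=(alive,v0) | N1.N0=(alive,v0) N1.N1=(suspect,v1) N1.N2=(alive,v0)
Op 7: gossip N1<->N2 -> N1.N0=(alive,v0) N1.N1=(suspect,v1) N1.N2=(alive,v0) | N2.N0=(alive,v0) N2.N1=(suspect,v1) N2.N2=(alive,v0)
Op 8: gossip N0<->N2 -> N0.N0=(alive,v0) N0.N1=(suspect,v1) N0.N2=(alive,v0) | N2.N0=(alive,v0) N2.N1=(suspect,v1) N2.N2=(alive,v0)
Op 9: gossip N2<->N0 -> N2.N0=(alive,v0) N2.N1=(suspect,v1) N2.N2=(alive,v0) | N0.N0=(alive,v0) N0.N1=(suspect,v1) N0.N2=(alive,v0)
Op 10: gossip N2<->N1 -> N2.N0=(alive,v0) N2.N1=(suspect,v1) N2.N2=(alive,v0) | N1.N0=(alive,v0) N1.N1=(suspect,v1) N1.N2=(alive,v0)
Op 11: N1 marks N0=alive -> (alive,v1)

Answer: alive 1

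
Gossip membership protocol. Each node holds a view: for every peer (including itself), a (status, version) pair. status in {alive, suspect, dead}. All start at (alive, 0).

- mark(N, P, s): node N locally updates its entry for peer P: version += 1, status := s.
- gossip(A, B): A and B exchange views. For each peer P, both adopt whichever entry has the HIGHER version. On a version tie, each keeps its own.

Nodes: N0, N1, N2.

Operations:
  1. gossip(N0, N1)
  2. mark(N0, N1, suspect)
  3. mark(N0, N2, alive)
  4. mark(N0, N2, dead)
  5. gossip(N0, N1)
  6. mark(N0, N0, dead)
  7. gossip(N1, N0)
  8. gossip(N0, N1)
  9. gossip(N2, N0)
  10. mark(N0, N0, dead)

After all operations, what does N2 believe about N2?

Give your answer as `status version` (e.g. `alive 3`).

Op 1: gossip N0<->N1 -> N0.N0=(alive,v0) N0.N1=(alive,v0) N0.N2=(alive,v0) | N1.N0=(alive,v0) N1.N1=(alive,v0) N1.N2=(alive,v0)
Op 2: N0 marks N1=suspect -> (suspect,v1)
Op 3: N0 marks N2=alive -> (alive,v1)
Op 4: N0 marks N2=dead -> (dead,v2)
Op 5: gossip N0<->N1 -> N0.N0=(alive,v0) N0.N1=(suspect,v1) N0.N2=(dead,v2) | N1.N0=(alive,v0) N1.N1=(suspect,v1) N1.N2=(dead,v2)
Op 6: N0 marks N0=dead -> (dead,v1)
Op 7: gossip N1<->N0 -> N1.N0=(dead,v1) N1.N1=(suspect,v1) N1.N2=(dead,v2) | N0.N0=(dead,v1) N0.N1=(suspect,v1) N0.N2=(dead,v2)
Op 8: gossip N0<->N1 -> N0.N0=(dead,v1) N0.N1=(suspect,v1) N0.N2=(dead,v2) | N1.N0=(dead,v1) N1.N1=(suspect,v1) N1.N2=(dead,v2)
Op 9: gossip N2<->N0 -> N2.N0=(dead,v1) N2.N1=(suspect,v1) N2.N2=(dead,v2) | N0.N0=(dead,v1) N0.N1=(suspect,v1) N0.N2=(dead,v2)
Op 10: N0 marks N0=dead -> (dead,v2)

Answer: dead 2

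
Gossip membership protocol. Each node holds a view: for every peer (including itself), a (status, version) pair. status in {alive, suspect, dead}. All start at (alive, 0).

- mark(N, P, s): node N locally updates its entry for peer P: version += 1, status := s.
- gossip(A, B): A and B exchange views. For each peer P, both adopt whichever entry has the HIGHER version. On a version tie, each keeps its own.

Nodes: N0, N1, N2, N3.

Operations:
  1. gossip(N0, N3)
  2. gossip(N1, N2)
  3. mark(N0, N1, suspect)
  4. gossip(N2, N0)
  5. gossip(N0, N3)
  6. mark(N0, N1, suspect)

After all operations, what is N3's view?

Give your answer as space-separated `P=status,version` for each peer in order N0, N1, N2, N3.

Op 1: gossip N0<->N3 -> N0.N0=(alive,v0) N0.N1=(alive,v0) N0.N2=(alive,v0) N0.N3=(alive,v0) | N3.N0=(alive,v0) N3.N1=(alive,v0) N3.N2=(alive,v0) N3.N3=(alive,v0)
Op 2: gossip N1<->N2 -> N1.N0=(alive,v0) N1.N1=(alive,v0) N1.N2=(alive,v0) N1.N3=(alive,v0) | N2.N0=(alive,v0) N2.N1=(alive,v0) N2.N2=(alive,v0) N2.N3=(alive,v0)
Op 3: N0 marks N1=suspect -> (suspect,v1)
Op 4: gossip N2<->N0 -> N2.N0=(alive,v0) N2.N1=(suspect,v1) N2.N2=(alive,v0) N2.N3=(alive,v0) | N0.N0=(alive,v0) N0.N1=(suspect,v1) N0.N2=(alive,v0) N0.N3=(alive,v0)
Op 5: gossip N0<->N3 -> N0.N0=(alive,v0) N0.N1=(suspect,v1) N0.N2=(alive,v0) N0.N3=(alive,v0) | N3.N0=(alive,v0) N3.N1=(suspect,v1) N3.N2=(alive,v0) N3.N3=(alive,v0)
Op 6: N0 marks N1=suspect -> (suspect,v2)

Answer: N0=alive,0 N1=suspect,1 N2=alive,0 N3=alive,0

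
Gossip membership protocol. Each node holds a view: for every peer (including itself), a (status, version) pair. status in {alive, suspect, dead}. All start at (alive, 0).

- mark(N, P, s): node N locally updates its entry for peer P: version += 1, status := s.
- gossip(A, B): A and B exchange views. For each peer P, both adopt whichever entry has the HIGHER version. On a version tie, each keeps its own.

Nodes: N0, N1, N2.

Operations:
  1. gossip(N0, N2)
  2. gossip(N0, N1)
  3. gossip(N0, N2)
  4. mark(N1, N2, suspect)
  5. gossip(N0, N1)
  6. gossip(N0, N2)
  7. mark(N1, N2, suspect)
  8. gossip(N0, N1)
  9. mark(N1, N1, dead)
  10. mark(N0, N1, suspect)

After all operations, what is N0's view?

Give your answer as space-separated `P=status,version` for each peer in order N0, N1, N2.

Op 1: gossip N0<->N2 -> N0.N0=(alive,v0) N0.N1=(alive,v0) N0.N2=(alive,v0) | N2.N0=(alive,v0) N2.N1=(alive,v0) N2.N2=(alive,v0)
Op 2: gossip N0<->N1 -> N0.N0=(alive,v0) N0.N1=(alive,v0) N0.N2=(alive,v0) | N1.N0=(alive,v0) N1.N1=(alive,v0) N1.N2=(alive,v0)
Op 3: gossip N0<->N2 -> N0.N0=(alive,v0) N0.N1=(alive,v0) N0.N2=(alive,v0) | N2.N0=(alive,v0) N2.N1=(alive,v0) N2.N2=(alive,v0)
Op 4: N1 marks N2=suspect -> (suspect,v1)
Op 5: gossip N0<->N1 -> N0.N0=(alive,v0) N0.N1=(alive,v0) N0.N2=(suspect,v1) | N1.N0=(alive,v0) N1.N1=(alive,v0) N1.N2=(suspect,v1)
Op 6: gossip N0<->N2 -> N0.N0=(alive,v0) N0.N1=(alive,v0) N0.N2=(suspect,v1) | N2.N0=(alive,v0) N2.N1=(alive,v0) N2.N2=(suspect,v1)
Op 7: N1 marks N2=suspect -> (suspect,v2)
Op 8: gossip N0<->N1 -> N0.N0=(alive,v0) N0.N1=(alive,v0) N0.N2=(suspect,v2) | N1.N0=(alive,v0) N1.N1=(alive,v0) N1.N2=(suspect,v2)
Op 9: N1 marks N1=dead -> (dead,v1)
Op 10: N0 marks N1=suspect -> (suspect,v1)

Answer: N0=alive,0 N1=suspect,1 N2=suspect,2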